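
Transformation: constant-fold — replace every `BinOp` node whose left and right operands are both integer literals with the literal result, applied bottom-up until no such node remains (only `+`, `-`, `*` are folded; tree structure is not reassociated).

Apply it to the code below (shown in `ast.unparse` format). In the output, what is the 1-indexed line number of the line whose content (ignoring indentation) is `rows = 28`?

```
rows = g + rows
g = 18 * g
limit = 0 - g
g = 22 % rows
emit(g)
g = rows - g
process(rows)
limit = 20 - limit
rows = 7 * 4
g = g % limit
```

9

Transformed code:
rows = g + rows
g = 18 * g
limit = 0 - g
g = 22 % rows
emit(g)
g = rows - g
process(rows)
limit = 20 - limit
rows = 28
g = g % limit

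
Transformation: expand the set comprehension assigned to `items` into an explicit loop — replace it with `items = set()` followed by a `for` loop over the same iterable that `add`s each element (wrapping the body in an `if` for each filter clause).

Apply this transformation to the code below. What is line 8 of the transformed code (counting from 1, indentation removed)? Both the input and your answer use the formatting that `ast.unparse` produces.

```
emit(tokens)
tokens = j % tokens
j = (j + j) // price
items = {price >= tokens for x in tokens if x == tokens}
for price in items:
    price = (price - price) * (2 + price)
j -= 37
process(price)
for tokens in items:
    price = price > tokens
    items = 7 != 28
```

Transformed code:
emit(tokens)
tokens = j % tokens
j = (j + j) // price
items = set()
for x in tokens:
    if x == tokens:
        items.add(price >= tokens)
for price in items:
    price = (price - price) * (2 + price)
j -= 37
process(price)
for tokens in items:
    price = price > tokens
    items = 7 != 28

for price in items:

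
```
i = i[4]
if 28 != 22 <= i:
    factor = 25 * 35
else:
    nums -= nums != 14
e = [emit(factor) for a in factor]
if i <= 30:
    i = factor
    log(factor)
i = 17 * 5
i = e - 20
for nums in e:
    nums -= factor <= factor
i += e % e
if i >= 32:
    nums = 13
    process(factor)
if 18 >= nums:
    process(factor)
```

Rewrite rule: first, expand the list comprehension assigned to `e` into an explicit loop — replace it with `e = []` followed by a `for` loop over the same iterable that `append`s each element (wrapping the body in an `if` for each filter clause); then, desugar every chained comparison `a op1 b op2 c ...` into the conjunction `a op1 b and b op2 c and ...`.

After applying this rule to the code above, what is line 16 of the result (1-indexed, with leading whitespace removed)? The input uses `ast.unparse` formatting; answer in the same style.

Transformed code:
i = i[4]
if 28 != 22 and 22 <= i:
    factor = 25 * 35
else:
    nums -= nums != 14
e = []
for a in factor:
    e.append(emit(factor))
if i <= 30:
    i = factor
    log(factor)
i = 17 * 5
i = e - 20
for nums in e:
    nums -= factor <= factor
i += e % e
if i >= 32:
    nums = 13
    process(factor)
if 18 >= nums:
    process(factor)

i += e % e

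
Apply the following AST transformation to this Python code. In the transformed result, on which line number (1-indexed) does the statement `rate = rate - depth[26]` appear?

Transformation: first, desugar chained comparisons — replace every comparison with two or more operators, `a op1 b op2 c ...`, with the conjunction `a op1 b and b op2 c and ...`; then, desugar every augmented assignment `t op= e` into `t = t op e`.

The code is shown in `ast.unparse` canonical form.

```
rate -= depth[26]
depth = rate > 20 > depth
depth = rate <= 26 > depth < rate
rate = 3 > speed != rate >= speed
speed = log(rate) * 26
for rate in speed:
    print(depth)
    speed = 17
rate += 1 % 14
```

Transformed code:
rate = rate - depth[26]
depth = rate > 20 and 20 > depth
depth = rate <= 26 and 26 > depth and (depth < rate)
rate = 3 > speed and speed != rate and (rate >= speed)
speed = log(rate) * 26
for rate in speed:
    print(depth)
    speed = 17
rate = rate + 1 % 14

1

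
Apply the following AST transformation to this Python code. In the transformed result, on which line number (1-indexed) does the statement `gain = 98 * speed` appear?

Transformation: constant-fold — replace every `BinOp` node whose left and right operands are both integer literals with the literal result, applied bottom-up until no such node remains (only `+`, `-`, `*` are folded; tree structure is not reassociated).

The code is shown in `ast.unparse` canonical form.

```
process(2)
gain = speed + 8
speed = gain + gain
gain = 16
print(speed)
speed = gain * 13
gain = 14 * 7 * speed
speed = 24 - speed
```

7

Transformed code:
process(2)
gain = speed + 8
speed = gain + gain
gain = 16
print(speed)
speed = gain * 13
gain = 98 * speed
speed = 24 - speed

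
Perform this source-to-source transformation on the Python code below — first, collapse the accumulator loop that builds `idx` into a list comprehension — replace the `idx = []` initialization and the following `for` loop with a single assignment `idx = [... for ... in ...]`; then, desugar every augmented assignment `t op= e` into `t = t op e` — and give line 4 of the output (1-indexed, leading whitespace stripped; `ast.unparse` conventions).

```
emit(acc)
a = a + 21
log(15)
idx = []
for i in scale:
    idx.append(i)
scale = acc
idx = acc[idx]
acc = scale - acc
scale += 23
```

Transformed code:
emit(acc)
a = a + 21
log(15)
idx = [i for i in scale]
scale = acc
idx = acc[idx]
acc = scale - acc
scale = scale + 23

idx = [i for i in scale]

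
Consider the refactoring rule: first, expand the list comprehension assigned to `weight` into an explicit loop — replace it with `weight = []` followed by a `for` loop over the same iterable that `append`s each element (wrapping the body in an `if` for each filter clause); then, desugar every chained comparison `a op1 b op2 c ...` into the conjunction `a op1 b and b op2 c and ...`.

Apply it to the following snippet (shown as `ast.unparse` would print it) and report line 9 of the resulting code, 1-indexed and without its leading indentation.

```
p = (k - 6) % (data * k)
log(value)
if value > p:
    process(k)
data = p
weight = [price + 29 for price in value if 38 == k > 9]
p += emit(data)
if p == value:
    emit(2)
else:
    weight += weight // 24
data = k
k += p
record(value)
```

weight.append(price + 29)

Transformed code:
p = (k - 6) % (data * k)
log(value)
if value > p:
    process(k)
data = p
weight = []
for price in value:
    if 38 == k and k > 9:
        weight.append(price + 29)
p += emit(data)
if p == value:
    emit(2)
else:
    weight += weight // 24
data = k
k += p
record(value)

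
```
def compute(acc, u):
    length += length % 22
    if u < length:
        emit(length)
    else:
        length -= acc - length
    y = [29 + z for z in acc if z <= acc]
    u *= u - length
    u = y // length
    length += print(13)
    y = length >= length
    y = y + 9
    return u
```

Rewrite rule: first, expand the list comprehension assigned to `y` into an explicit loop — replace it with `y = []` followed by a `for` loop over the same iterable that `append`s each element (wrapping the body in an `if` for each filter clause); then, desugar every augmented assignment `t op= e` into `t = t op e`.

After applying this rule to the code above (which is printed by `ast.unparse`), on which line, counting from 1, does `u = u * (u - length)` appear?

11

Transformed code:
def compute(acc, u):
    length = length + length % 22
    if u < length:
        emit(length)
    else:
        length = length - (acc - length)
    y = []
    for z in acc:
        if z <= acc:
            y.append(29 + z)
    u = u * (u - length)
    u = y // length
    length = length + print(13)
    y = length >= length
    y = y + 9
    return u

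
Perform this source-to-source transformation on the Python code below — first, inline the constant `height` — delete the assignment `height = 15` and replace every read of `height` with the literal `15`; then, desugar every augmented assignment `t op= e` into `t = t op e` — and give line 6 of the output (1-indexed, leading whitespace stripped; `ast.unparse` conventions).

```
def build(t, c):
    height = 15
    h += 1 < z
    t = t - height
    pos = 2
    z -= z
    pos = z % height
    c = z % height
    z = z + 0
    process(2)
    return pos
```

pos = z % 15

Transformed code:
def build(t, c):
    h = h + (1 < z)
    t = t - 15
    pos = 2
    z = z - z
    pos = z % 15
    c = z % 15
    z = z + 0
    process(2)
    return pos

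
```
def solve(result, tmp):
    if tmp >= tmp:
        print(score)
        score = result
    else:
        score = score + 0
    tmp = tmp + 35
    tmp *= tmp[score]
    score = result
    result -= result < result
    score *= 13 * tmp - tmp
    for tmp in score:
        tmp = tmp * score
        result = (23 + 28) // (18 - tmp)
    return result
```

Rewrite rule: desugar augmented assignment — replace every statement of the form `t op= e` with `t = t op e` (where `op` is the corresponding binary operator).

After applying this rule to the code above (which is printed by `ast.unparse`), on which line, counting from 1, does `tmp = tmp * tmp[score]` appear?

8

Transformed code:
def solve(result, tmp):
    if tmp >= tmp:
        print(score)
        score = result
    else:
        score = score + 0
    tmp = tmp + 35
    tmp = tmp * tmp[score]
    score = result
    result = result - (result < result)
    score = score * (13 * tmp - tmp)
    for tmp in score:
        tmp = tmp * score
        result = (23 + 28) // (18 - tmp)
    return result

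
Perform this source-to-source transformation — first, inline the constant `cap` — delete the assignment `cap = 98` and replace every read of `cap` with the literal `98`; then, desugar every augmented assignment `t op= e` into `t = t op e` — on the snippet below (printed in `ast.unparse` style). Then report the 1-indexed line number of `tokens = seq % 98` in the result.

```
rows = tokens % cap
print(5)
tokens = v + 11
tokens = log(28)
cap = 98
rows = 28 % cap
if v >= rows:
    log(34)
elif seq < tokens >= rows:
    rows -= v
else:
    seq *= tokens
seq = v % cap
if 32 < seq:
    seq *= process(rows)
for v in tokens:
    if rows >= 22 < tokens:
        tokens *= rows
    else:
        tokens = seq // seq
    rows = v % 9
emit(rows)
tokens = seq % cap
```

Transformed code:
rows = tokens % 98
print(5)
tokens = v + 11
tokens = log(28)
rows = 28 % 98
if v >= rows:
    log(34)
elif seq < tokens >= rows:
    rows = rows - v
else:
    seq = seq * tokens
seq = v % 98
if 32 < seq:
    seq = seq * process(rows)
for v in tokens:
    if rows >= 22 < tokens:
        tokens = tokens * rows
    else:
        tokens = seq // seq
    rows = v % 9
emit(rows)
tokens = seq % 98

22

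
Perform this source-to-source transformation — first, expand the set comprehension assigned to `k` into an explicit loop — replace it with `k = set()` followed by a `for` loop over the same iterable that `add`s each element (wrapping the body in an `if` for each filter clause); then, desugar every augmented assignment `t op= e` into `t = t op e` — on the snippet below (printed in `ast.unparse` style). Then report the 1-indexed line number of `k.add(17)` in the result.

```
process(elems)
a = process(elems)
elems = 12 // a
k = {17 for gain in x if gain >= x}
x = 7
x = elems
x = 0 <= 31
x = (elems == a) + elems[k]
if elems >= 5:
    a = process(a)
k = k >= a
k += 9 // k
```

7

Transformed code:
process(elems)
a = process(elems)
elems = 12 // a
k = set()
for gain in x:
    if gain >= x:
        k.add(17)
x = 7
x = elems
x = 0 <= 31
x = (elems == a) + elems[k]
if elems >= 5:
    a = process(a)
k = k >= a
k = k + 9 // k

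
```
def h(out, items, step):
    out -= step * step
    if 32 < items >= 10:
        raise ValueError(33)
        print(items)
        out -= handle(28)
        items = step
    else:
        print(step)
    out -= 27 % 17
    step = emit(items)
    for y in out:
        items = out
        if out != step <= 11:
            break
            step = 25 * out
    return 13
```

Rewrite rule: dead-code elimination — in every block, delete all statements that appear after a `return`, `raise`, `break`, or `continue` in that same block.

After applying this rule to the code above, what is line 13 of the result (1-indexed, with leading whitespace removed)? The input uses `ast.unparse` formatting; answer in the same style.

Transformed code:
def h(out, items, step):
    out -= step * step
    if 32 < items >= 10:
        raise ValueError(33)
    else:
        print(step)
    out -= 27 % 17
    step = emit(items)
    for y in out:
        items = out
        if out != step <= 11:
            break
    return 13

return 13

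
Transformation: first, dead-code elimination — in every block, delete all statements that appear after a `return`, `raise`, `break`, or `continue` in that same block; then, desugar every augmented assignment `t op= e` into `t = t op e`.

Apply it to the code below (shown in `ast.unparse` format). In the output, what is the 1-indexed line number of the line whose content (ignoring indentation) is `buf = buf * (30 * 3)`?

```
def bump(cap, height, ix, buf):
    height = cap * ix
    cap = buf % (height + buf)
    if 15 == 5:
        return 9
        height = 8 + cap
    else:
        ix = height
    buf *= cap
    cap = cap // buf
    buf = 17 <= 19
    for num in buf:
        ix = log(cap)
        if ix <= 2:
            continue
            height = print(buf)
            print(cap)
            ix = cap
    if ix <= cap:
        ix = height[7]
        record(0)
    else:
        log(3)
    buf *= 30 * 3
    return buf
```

Transformed code:
def bump(cap, height, ix, buf):
    height = cap * ix
    cap = buf % (height + buf)
    if 15 == 5:
        return 9
    else:
        ix = height
    buf = buf * cap
    cap = cap // buf
    buf = 17 <= 19
    for num in buf:
        ix = log(cap)
        if ix <= 2:
            continue
    if ix <= cap:
        ix = height[7]
        record(0)
    else:
        log(3)
    buf = buf * (30 * 3)
    return buf

20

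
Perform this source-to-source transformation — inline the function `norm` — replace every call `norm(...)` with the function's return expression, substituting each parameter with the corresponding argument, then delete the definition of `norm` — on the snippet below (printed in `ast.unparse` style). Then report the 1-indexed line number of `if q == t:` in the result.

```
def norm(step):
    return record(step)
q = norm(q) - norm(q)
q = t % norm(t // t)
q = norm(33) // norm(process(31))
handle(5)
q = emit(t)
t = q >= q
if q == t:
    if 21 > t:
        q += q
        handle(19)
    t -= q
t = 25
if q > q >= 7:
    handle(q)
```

Transformed code:
q = record(q) - record(q)
q = t % record(t // t)
q = record(33) // record(process(31))
handle(5)
q = emit(t)
t = q >= q
if q == t:
    if 21 > t:
        q += q
        handle(19)
    t -= q
t = 25
if q > q >= 7:
    handle(q)

7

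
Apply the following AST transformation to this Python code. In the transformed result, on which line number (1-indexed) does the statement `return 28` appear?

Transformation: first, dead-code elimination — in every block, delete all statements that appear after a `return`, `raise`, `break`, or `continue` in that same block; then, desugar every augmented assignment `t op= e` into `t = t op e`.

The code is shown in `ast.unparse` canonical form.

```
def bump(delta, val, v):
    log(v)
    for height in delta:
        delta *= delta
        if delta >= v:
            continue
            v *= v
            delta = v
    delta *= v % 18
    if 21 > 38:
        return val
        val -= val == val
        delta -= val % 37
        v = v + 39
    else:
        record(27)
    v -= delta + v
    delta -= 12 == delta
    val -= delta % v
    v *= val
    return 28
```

16

Transformed code:
def bump(delta, val, v):
    log(v)
    for height in delta:
        delta = delta * delta
        if delta >= v:
            continue
    delta = delta * (v % 18)
    if 21 > 38:
        return val
    else:
        record(27)
    v = v - (delta + v)
    delta = delta - (12 == delta)
    val = val - delta % v
    v = v * val
    return 28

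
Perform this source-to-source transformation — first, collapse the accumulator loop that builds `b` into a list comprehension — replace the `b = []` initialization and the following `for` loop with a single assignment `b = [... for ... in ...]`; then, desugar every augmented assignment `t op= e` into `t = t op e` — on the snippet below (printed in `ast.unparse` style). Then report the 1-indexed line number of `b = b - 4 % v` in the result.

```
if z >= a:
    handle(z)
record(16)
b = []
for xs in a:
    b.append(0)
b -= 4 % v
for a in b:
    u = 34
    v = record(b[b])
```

Transformed code:
if z >= a:
    handle(z)
record(16)
b = [0 for xs in a]
b = b - 4 % v
for a in b:
    u = 34
    v = record(b[b])

5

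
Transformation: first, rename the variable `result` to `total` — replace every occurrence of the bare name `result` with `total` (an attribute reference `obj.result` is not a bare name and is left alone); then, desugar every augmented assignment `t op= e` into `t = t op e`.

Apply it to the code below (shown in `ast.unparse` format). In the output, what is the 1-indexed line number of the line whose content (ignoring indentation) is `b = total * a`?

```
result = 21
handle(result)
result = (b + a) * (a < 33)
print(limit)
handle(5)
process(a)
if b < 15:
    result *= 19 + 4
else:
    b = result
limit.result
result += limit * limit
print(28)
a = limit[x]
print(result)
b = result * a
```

16

Transformed code:
total = 21
handle(total)
total = (b + a) * (a < 33)
print(limit)
handle(5)
process(a)
if b < 15:
    total = total * (19 + 4)
else:
    b = total
limit.result
total = total + limit * limit
print(28)
a = limit[x]
print(total)
b = total * a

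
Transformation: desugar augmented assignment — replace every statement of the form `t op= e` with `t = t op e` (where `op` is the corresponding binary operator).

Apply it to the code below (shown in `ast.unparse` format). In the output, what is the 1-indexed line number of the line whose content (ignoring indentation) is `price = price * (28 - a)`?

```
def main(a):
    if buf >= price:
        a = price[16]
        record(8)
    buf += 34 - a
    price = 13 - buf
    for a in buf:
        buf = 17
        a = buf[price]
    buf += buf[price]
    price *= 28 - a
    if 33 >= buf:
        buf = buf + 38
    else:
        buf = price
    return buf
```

Transformed code:
def main(a):
    if buf >= price:
        a = price[16]
        record(8)
    buf = buf + (34 - a)
    price = 13 - buf
    for a in buf:
        buf = 17
        a = buf[price]
    buf = buf + buf[price]
    price = price * (28 - a)
    if 33 >= buf:
        buf = buf + 38
    else:
        buf = price
    return buf

11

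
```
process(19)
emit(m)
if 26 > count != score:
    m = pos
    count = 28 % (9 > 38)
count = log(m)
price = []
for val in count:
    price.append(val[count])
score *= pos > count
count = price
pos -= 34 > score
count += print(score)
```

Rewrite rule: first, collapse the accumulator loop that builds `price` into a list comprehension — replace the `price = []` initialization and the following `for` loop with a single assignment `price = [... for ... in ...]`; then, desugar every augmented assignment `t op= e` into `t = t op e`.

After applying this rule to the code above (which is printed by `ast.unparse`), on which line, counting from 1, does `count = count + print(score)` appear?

11

Transformed code:
process(19)
emit(m)
if 26 > count != score:
    m = pos
    count = 28 % (9 > 38)
count = log(m)
price = [val[count] for val in count]
score = score * (pos > count)
count = price
pos = pos - (34 > score)
count = count + print(score)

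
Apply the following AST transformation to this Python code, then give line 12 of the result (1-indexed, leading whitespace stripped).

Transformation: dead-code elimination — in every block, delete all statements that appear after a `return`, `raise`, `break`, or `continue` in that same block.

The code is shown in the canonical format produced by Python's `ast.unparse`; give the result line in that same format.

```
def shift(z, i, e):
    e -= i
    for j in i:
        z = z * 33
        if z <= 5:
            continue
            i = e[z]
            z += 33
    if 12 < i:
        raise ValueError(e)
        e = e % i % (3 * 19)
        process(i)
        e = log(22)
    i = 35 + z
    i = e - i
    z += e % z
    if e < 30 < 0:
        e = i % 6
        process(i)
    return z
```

Transformed code:
def shift(z, i, e):
    e -= i
    for j in i:
        z = z * 33
        if z <= 5:
            continue
    if 12 < i:
        raise ValueError(e)
    i = 35 + z
    i = e - i
    z += e % z
    if e < 30 < 0:
        e = i % 6
        process(i)
    return z

if e < 30 < 0:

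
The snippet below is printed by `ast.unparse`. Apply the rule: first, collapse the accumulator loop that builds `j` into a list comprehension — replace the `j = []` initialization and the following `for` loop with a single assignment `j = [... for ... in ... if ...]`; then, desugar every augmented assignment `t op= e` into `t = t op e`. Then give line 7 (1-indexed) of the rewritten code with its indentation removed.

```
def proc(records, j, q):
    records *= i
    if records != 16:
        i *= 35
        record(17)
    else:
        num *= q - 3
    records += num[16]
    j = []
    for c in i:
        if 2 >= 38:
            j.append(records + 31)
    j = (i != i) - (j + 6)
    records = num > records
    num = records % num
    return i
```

Transformed code:
def proc(records, j, q):
    records = records * i
    if records != 16:
        i = i * 35
        record(17)
    else:
        num = num * (q - 3)
    records = records + num[16]
    j = [records + 31 for c in i if 2 >= 38]
    j = (i != i) - (j + 6)
    records = num > records
    num = records % num
    return i

num = num * (q - 3)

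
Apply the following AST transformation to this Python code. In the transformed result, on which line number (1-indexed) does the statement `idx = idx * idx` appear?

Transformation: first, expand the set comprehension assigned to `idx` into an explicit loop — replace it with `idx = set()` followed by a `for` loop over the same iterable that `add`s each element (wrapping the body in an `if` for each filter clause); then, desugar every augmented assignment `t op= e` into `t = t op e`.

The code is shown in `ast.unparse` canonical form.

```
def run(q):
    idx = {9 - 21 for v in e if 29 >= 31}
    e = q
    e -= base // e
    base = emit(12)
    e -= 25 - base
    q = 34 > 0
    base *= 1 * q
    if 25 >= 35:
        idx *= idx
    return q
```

13

Transformed code:
def run(q):
    idx = set()
    for v in e:
        if 29 >= 31:
            idx.add(9 - 21)
    e = q
    e = e - base // e
    base = emit(12)
    e = e - (25 - base)
    q = 34 > 0
    base = base * (1 * q)
    if 25 >= 35:
        idx = idx * idx
    return q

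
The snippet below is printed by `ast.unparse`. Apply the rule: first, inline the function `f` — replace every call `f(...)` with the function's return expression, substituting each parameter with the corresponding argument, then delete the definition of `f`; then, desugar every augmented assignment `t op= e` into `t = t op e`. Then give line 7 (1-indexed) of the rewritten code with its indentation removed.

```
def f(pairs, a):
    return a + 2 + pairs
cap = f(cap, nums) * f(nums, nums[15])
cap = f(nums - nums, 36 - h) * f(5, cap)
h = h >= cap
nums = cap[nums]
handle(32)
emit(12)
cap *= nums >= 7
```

Transformed code:
cap = (nums + 2 + cap) * (nums[15] + 2 + nums)
cap = (36 - h + 2 + (nums - nums)) * (cap + 2 + 5)
h = h >= cap
nums = cap[nums]
handle(32)
emit(12)
cap = cap * (nums >= 7)

cap = cap * (nums >= 7)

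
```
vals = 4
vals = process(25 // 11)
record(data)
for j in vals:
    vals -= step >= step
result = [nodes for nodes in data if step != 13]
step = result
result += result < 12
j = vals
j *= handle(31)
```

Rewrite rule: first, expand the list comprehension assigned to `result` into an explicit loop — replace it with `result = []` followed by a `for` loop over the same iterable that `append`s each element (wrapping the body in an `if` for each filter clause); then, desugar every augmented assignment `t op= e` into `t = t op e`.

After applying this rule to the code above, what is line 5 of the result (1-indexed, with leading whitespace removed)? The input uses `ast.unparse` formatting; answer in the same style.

Transformed code:
vals = 4
vals = process(25 // 11)
record(data)
for j in vals:
    vals = vals - (step >= step)
result = []
for nodes in data:
    if step != 13:
        result.append(nodes)
step = result
result = result + (result < 12)
j = vals
j = j * handle(31)

vals = vals - (step >= step)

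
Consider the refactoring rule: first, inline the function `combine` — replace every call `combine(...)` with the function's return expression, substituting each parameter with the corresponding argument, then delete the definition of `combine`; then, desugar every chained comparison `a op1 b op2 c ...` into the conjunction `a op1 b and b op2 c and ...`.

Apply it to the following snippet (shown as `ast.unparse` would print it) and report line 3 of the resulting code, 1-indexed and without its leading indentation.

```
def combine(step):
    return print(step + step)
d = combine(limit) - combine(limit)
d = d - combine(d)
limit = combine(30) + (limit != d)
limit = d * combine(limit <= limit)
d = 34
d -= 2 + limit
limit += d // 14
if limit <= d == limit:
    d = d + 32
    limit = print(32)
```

limit = print(30 + 30) + (limit != d)

Transformed code:
d = print(limit + limit) - print(limit + limit)
d = d - print(d + d)
limit = print(30 + 30) + (limit != d)
limit = d * print((limit <= limit) + (limit <= limit))
d = 34
d -= 2 + limit
limit += d // 14
if limit <= d and d == limit:
    d = d + 32
    limit = print(32)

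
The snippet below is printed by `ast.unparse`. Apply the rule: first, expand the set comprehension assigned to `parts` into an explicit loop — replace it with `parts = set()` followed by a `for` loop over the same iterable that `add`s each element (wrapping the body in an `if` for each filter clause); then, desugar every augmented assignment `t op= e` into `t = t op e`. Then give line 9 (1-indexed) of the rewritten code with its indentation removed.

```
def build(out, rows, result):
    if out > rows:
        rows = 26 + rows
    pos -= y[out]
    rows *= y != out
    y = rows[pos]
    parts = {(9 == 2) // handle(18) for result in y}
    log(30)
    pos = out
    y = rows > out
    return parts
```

parts.add((9 == 2) // handle(18))

Transformed code:
def build(out, rows, result):
    if out > rows:
        rows = 26 + rows
    pos = pos - y[out]
    rows = rows * (y != out)
    y = rows[pos]
    parts = set()
    for result in y:
        parts.add((9 == 2) // handle(18))
    log(30)
    pos = out
    y = rows > out
    return parts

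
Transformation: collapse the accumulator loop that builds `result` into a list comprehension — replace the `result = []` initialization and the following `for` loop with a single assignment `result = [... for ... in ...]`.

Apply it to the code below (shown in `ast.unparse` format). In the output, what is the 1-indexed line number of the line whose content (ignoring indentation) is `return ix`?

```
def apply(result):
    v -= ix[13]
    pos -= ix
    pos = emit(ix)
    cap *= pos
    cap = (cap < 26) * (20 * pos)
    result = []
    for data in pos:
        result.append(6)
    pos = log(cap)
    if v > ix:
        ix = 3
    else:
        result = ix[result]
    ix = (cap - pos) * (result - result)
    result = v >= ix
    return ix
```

15

Transformed code:
def apply(result):
    v -= ix[13]
    pos -= ix
    pos = emit(ix)
    cap *= pos
    cap = (cap < 26) * (20 * pos)
    result = [6 for data in pos]
    pos = log(cap)
    if v > ix:
        ix = 3
    else:
        result = ix[result]
    ix = (cap - pos) * (result - result)
    result = v >= ix
    return ix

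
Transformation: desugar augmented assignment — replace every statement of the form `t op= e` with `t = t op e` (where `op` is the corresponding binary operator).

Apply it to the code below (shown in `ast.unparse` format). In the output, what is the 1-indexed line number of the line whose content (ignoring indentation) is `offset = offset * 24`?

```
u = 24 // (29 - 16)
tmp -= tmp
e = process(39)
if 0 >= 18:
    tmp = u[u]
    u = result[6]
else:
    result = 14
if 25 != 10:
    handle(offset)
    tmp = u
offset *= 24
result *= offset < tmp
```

12

Transformed code:
u = 24 // (29 - 16)
tmp = tmp - tmp
e = process(39)
if 0 >= 18:
    tmp = u[u]
    u = result[6]
else:
    result = 14
if 25 != 10:
    handle(offset)
    tmp = u
offset = offset * 24
result = result * (offset < tmp)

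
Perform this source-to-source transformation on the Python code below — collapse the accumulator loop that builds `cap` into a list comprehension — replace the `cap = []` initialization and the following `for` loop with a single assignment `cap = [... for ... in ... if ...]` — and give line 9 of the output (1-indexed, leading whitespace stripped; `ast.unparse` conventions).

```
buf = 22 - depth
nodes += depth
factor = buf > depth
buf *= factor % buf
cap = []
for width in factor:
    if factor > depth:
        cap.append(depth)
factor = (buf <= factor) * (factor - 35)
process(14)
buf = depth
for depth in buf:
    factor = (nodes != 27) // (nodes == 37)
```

for depth in buf:

Transformed code:
buf = 22 - depth
nodes += depth
factor = buf > depth
buf *= factor % buf
cap = [depth for width in factor if factor > depth]
factor = (buf <= factor) * (factor - 35)
process(14)
buf = depth
for depth in buf:
    factor = (nodes != 27) // (nodes == 37)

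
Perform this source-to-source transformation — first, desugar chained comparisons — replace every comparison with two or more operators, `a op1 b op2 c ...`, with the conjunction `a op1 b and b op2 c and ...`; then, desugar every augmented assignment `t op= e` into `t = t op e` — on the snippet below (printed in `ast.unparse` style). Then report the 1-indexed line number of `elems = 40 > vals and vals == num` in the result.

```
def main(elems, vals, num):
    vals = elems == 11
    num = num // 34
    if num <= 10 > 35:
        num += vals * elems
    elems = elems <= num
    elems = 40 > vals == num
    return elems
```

Transformed code:
def main(elems, vals, num):
    vals = elems == 11
    num = num // 34
    if num <= 10 and 10 > 35:
        num = num + vals * elems
    elems = elems <= num
    elems = 40 > vals and vals == num
    return elems

7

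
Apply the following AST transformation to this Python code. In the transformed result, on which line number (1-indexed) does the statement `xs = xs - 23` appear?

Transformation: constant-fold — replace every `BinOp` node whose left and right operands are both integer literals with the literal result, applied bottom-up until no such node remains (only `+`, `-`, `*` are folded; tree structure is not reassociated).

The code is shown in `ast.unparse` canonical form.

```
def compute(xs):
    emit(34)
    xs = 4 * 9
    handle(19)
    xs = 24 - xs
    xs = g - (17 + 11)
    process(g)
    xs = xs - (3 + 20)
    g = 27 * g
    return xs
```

Transformed code:
def compute(xs):
    emit(34)
    xs = 36
    handle(19)
    xs = 24 - xs
    xs = g - 28
    process(g)
    xs = xs - 23
    g = 27 * g
    return xs

8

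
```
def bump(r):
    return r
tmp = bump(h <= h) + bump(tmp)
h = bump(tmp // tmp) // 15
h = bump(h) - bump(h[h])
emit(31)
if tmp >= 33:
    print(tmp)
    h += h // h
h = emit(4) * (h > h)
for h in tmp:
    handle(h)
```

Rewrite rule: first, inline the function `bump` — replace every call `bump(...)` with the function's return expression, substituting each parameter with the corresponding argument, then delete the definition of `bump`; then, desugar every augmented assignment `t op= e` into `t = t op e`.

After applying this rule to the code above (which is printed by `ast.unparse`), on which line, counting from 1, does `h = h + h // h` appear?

7

Transformed code:
tmp = (h <= h) + tmp
h = tmp // tmp // 15
h = h - h[h]
emit(31)
if tmp >= 33:
    print(tmp)
    h = h + h // h
h = emit(4) * (h > h)
for h in tmp:
    handle(h)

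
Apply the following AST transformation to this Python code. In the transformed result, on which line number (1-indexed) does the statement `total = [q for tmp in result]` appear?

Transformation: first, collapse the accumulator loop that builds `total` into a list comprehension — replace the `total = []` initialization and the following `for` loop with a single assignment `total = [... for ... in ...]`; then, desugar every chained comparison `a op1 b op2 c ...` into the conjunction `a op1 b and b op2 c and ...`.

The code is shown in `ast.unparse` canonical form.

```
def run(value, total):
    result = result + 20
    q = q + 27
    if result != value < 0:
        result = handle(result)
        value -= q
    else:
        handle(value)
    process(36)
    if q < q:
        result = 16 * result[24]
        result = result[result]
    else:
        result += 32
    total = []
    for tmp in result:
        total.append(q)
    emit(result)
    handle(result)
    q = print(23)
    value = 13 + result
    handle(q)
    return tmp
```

Transformed code:
def run(value, total):
    result = result + 20
    q = q + 27
    if result != value and value < 0:
        result = handle(result)
        value -= q
    else:
        handle(value)
    process(36)
    if q < q:
        result = 16 * result[24]
        result = result[result]
    else:
        result += 32
    total = [q for tmp in result]
    emit(result)
    handle(result)
    q = print(23)
    value = 13 + result
    handle(q)
    return tmp

15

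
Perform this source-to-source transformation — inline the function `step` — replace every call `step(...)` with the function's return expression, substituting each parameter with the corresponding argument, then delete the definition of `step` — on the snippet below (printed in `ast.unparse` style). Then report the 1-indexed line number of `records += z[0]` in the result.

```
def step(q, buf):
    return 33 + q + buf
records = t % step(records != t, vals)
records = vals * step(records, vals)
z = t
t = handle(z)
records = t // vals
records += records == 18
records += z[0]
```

Transformed code:
records = t % (33 + (records != t) + vals)
records = vals * (33 + records + vals)
z = t
t = handle(z)
records = t // vals
records += records == 18
records += z[0]

7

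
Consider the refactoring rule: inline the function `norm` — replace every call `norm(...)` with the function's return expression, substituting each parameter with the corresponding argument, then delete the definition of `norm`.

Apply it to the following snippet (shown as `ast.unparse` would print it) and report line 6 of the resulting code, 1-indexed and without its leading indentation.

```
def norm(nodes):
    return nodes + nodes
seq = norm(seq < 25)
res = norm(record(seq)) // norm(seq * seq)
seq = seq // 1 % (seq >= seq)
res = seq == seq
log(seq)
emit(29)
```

Transformed code:
seq = (seq < 25) + (seq < 25)
res = (record(seq) + record(seq)) // (seq * seq + seq * seq)
seq = seq // 1 % (seq >= seq)
res = seq == seq
log(seq)
emit(29)

emit(29)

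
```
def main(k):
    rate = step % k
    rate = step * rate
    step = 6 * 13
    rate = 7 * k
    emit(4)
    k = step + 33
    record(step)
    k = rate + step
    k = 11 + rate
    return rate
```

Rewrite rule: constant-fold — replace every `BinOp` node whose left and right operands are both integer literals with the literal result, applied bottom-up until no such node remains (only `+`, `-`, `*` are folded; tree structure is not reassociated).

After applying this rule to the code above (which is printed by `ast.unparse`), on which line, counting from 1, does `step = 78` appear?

4

Transformed code:
def main(k):
    rate = step % k
    rate = step * rate
    step = 78
    rate = 7 * k
    emit(4)
    k = step + 33
    record(step)
    k = rate + step
    k = 11 + rate
    return rate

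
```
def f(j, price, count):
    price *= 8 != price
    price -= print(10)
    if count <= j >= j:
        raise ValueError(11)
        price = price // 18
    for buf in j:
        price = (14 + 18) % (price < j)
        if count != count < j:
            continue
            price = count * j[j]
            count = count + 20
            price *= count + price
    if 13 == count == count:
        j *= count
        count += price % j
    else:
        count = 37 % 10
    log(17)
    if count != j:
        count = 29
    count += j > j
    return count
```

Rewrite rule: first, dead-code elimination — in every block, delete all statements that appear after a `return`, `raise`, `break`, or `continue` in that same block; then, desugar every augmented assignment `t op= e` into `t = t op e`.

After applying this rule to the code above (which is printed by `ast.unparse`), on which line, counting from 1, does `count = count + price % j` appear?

12

Transformed code:
def f(j, price, count):
    price = price * (8 != price)
    price = price - print(10)
    if count <= j >= j:
        raise ValueError(11)
    for buf in j:
        price = (14 + 18) % (price < j)
        if count != count < j:
            continue
    if 13 == count == count:
        j = j * count
        count = count + price % j
    else:
        count = 37 % 10
    log(17)
    if count != j:
        count = 29
    count = count + (j > j)
    return count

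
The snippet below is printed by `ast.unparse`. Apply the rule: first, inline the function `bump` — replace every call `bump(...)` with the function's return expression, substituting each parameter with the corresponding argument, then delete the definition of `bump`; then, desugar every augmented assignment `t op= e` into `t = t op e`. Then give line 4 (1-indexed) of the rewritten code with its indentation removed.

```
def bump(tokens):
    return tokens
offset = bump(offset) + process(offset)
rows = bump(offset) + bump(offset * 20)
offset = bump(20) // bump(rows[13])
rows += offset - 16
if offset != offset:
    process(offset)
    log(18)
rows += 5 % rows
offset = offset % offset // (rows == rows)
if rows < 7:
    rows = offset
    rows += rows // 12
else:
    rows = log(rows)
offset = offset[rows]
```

Transformed code:
offset = offset + process(offset)
rows = offset + offset * 20
offset = 20 // rows[13]
rows = rows + (offset - 16)
if offset != offset:
    process(offset)
    log(18)
rows = rows + 5 % rows
offset = offset % offset // (rows == rows)
if rows < 7:
    rows = offset
    rows = rows + rows // 12
else:
    rows = log(rows)
offset = offset[rows]

rows = rows + (offset - 16)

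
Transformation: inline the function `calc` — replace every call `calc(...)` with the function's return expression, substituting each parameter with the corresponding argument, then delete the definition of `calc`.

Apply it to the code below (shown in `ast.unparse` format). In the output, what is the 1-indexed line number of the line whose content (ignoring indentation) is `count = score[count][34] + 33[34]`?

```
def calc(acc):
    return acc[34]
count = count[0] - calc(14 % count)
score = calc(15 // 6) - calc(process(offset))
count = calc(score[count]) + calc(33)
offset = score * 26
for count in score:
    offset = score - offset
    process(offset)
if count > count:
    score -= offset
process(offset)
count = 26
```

Transformed code:
count = count[0] - (14 % count)[34]
score = (15 // 6)[34] - process(offset)[34]
count = score[count][34] + 33[34]
offset = score * 26
for count in score:
    offset = score - offset
    process(offset)
if count > count:
    score -= offset
process(offset)
count = 26

3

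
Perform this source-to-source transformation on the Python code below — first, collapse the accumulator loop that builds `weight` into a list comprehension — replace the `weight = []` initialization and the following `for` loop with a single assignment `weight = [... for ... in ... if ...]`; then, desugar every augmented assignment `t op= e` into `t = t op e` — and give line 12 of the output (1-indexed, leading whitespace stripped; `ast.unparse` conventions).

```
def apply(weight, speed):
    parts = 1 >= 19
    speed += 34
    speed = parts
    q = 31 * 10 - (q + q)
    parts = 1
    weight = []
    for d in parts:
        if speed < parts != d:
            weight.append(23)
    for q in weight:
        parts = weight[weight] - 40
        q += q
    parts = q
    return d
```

Transformed code:
def apply(weight, speed):
    parts = 1 >= 19
    speed = speed + 34
    speed = parts
    q = 31 * 10 - (q + q)
    parts = 1
    weight = [23 for d in parts if speed < parts != d]
    for q in weight:
        parts = weight[weight] - 40
        q = q + q
    parts = q
    return d

return d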